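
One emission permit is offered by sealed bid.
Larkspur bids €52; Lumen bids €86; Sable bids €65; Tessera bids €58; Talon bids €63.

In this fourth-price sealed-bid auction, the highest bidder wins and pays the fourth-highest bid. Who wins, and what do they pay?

Rule: the highest bidder wins and pays the fourth-highest bid.
Bids in order: 86 (Lumen) > 65 (Sable) > 63 (Talon) > 58 (Tessera) > 52 (Larkspur)
Lumen is highest; pays the fourth-highest bid, €58.

Lumen pays €58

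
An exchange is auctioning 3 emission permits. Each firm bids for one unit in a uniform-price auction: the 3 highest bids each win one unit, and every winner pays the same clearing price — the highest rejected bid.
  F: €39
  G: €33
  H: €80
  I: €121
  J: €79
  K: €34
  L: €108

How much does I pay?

I pays €79

Sorting: 121 (I), 108 (L), 80 (H), 79 (J), 39 (F), …
Top 3: I, L, H.
First losing bid is J's €79, which sets the uniform price.
I wins → pays €79.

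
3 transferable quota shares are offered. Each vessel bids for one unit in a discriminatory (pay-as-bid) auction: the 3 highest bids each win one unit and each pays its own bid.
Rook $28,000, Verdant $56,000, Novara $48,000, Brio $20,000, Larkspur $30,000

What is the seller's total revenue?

Ordering the bids: 56,000 (Verdant), 48,000 (Novara), 30,000 (Larkspur), 28,000 (Rook), 20,000 (Brio)
The 3 highest are Verdant, Novara, Larkspur.
Total revenue = 56,000 + 48,000 + 30,000 = $134,000.

Total revenue: $134,000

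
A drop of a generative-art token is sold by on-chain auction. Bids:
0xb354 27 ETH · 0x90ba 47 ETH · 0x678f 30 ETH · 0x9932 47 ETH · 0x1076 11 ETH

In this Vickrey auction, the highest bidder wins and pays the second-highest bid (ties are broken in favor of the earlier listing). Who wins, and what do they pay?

Bids ranked: 47 (0x90ba) > 47 (0x9932) > 30 (0x678f) > 27 (0xb354) > 11 (0x1076)
Tie at 47 ETH → 0x90ba wins by tie-break.
Second-price: 0x90ba pays 0x9932's bid of 47 ETH.

0x90ba pays 47 ETH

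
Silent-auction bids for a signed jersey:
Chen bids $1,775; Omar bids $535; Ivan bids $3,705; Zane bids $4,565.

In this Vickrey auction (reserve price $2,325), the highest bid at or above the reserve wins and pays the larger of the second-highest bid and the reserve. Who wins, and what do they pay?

Zane pays $3,705

Rule: the highest bid at or above the reserve wins and pays the larger of the second-highest bid and the reserve.
Sorting bids: 4,565 (Zane) > 3,705 (Ivan) > 1,775 (Chen) > 535 (Omar)
Zane has the top bid at or above the reserve ($4,565).
Second-highest bid $3,705 exceeds the reserve $2,325 → payment $3,705.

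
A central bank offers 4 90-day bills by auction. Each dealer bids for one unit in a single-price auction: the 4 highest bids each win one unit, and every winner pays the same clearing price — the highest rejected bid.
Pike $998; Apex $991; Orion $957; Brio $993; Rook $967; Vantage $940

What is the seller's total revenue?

Ordering the bids: 998 (Pike), 993 (Brio), 991 (Apex), 967 (Rook), 957 (Orion), 940 (Vantage)
Top 4: Pike, Brio, Apex, Rook.
Clearing price = highest rejected bid = $957.
Total revenue = 4 × $957 = $3,828.

Total revenue: $3,828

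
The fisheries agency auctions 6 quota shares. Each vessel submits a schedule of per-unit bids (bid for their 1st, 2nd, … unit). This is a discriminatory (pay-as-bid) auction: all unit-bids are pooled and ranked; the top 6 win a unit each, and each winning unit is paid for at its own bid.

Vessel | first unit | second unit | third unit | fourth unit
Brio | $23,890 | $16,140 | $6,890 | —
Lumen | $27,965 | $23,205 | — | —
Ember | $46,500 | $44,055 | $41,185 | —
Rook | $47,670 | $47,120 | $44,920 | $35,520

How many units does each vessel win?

Ember 3, Rook 3

Merging the schedules and taking the best 6: 47,670 (Rook-1), 47,120 (Rook-2), 46,500 (Ember-1), 44,920 (Rook-3), 44,055 (Ember-2), 41,185 (Ember-3)
Next rejected bid: $35,520 (not a price — pay-as-bid).
Allocation: Ember 3, Rook 3.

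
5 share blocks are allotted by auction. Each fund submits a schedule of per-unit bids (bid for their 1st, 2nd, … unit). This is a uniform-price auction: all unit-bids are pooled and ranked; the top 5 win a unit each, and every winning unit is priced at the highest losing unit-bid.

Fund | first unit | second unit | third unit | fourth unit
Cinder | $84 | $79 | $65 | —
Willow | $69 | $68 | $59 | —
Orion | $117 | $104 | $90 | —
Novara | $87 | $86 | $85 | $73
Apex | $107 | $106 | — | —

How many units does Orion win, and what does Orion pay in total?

Pooled unit-bids ranked (top 5): 117 (Orion-1), 107 (Apex-1), 106 (Apex-2), 104 (Orion-2), 90 (Orion-3)
Highest rejected unit-bid = $87.
Orion wins 3 unit(s) at $87 each.

Orion: 3 units, pays $261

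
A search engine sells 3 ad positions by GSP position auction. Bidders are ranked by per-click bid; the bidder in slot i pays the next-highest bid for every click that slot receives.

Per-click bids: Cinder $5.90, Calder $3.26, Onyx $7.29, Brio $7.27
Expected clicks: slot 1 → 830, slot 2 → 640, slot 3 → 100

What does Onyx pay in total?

Per-click bids in order: $7.29 (Onyx) > $7.27 (Brio) > $5.90 (Cinder) > $3.26 (Calder)
Onyx holds slot 1 → pays next bid $7.27 × 830 clicks = $6034.10.

Onyx pays $6034.10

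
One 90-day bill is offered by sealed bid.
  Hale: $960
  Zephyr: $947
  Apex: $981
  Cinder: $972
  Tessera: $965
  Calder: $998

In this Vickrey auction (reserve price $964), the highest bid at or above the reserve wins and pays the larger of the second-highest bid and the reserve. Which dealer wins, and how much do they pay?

Bids ranked: 998 (Calder) > 981 (Apex) > 972 (Cinder) > 965 (Tessera) > 960 (Hale) > 947 (Zephyr)
Highest eligible bid: Calder at $998.
Second-highest bid $981 exceeds the reserve $964 → payment $981.

Calder pays $981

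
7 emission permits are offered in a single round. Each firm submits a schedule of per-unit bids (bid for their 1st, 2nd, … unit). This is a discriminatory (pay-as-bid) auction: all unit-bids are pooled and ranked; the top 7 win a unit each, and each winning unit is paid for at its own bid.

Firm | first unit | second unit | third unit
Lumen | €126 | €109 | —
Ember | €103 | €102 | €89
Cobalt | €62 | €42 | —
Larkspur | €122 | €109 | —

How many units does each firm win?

Pooled unit-bids ranked (top 7): 126 (Lumen-1), 122 (Larkspur-1), 109 (Lumen-2), 109 (Larkspur-2), 103 (Ember-1), 102 (Ember-2), 89 (Ember-3)
Next rejected bid: €62 (not a price — pay-as-bid).
Allocation: Ember 3, Larkspur 2, Lumen 2.

Ember 3, Larkspur 2, Lumen 2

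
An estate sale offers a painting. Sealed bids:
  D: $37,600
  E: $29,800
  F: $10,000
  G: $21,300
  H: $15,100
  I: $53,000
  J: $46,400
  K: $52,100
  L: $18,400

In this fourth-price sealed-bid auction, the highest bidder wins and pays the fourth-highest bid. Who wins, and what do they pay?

I pays $37,600

Fourth-price sealed-bid auction: the highest bidder wins and pays the fourth-highest bid.
Bids ranked: 53,000 (I) > 52,100 (K) > 46,400 (J) > 37,600 (D) > 29,800 (E) > 21,300 (G) > …
I is highest; pays the fourth-highest bid, $37,600.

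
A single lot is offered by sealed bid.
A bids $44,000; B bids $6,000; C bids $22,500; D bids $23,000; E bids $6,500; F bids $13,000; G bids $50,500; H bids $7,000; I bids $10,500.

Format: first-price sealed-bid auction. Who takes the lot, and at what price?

Bids in order: 50,500 (G) > 44,000 (A) > 23,000 (D) > 22,500 (C) > 13,000 (F) > 10,500 (I) > …
First-price: G pays what they bid, $50,500.

G pays $50,500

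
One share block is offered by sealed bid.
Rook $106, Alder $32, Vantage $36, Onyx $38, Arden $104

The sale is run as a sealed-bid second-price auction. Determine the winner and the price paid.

Bids in order: 106 (Rook) > 104 (Arden) > 38 (Onyx) > 36 (Vantage) > 32 (Alder)
Rook is highest; pays the second-highest bid, $104.

Rook pays $104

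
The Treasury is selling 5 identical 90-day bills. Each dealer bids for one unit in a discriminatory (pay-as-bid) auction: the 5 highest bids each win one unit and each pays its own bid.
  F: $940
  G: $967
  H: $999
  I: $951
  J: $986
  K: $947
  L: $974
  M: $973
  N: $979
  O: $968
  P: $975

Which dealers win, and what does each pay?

Ordering the bids: 999 (H), 986 (J), 979 (N), 975 (P), 974 (L), 973 (M), 968 (O), …
The 5 highest are H, J, N, P, L.
Each winner pays its own bid: H $999, J $986, N $979, P $975, L $974.

H $999, J $986, N $979, P $975, L $974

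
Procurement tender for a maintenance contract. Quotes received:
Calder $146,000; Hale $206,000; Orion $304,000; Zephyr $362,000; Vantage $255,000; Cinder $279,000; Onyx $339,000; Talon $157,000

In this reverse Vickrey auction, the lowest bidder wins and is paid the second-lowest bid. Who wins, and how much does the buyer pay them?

Calder is paid $157,000

Bids in order: 146,000 (Calder) < 157,000 (Talon) < 206,000 (Hale) < 255,000 (Vantage) < 279,000 (Cinder) < 304,000 (Orion) < …
Calder wins with the lowest bid; price is set by the runner-up at $157,000.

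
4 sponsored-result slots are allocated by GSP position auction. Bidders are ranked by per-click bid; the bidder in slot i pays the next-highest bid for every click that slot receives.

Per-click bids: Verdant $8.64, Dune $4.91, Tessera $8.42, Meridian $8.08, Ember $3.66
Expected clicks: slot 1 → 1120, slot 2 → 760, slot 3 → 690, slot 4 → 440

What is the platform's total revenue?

Total revenue: $20569.50

Ranked by bid: $8.64 (Verdant) > $8.42 (Tessera) > $8.08 (Meridian) > $4.91 (Dune) > $3.66 (Ember)
Slot 1: Verdant pays $8.42 × 1120 = $9430.40
Slot 2: Tessera pays $8.08 × 760 = $6140.80
Slot 3: Meridian pays $4.91 × 690 = $3387.90
Slot 4: Dune pays $3.66 × 440 = $1610.40
Total = $20569.50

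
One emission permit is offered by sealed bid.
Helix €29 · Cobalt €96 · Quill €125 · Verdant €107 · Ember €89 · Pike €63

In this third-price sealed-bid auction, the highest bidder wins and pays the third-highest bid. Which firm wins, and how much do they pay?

Sorting bids: 125 (Quill) > 107 (Verdant) > 96 (Cobalt) > 89 (Ember) > 63 (Pike) > 29 (Helix)
Quill wins; payment is bid #3 in the ranking = €96.

Quill pays €96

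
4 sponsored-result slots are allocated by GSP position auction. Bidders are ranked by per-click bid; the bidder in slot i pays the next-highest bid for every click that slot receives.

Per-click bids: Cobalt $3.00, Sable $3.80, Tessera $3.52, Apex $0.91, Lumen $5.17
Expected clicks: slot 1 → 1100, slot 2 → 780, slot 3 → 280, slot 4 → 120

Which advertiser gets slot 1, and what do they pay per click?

Lumen; $3.80 per click

Ranked by bid: $5.17 (Lumen) > $3.80 (Sable) > $3.52 (Tessera) > $3.00 (Cobalt) > $0.91 (Apex)
Slot 1 goes to the first-ranked bidder, Lumen, who pays the next bid down: $3.80/click.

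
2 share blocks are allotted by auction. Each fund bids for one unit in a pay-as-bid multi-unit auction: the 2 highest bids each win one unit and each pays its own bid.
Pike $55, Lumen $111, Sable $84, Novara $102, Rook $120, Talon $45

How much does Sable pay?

Bids ranked high→low: 120 (Rook), 111 (Lumen), 102 (Novara), 84 (Sable), …
Top 2: Rook, Lumen.
Sable does not win → $0.

Sable pays $0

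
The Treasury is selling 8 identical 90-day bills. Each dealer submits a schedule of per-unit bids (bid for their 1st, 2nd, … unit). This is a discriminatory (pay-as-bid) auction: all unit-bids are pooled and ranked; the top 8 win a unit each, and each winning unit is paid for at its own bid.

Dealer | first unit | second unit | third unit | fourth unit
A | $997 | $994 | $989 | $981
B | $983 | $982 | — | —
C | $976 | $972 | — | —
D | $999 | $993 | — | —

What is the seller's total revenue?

Pooled unit-bids ranked (top 8): 999 (D-1), 997 (A-1), 994 (A-2), 993 (D-2), 989 (A-3), 983 (B-1), 982 (B-2), 981 (A-4)
Next rejected bid: $976 (not a price — pay-as-bid).
Each winning unit pays its own bid.
Revenue = 999 + 997 + 994 + 993 + 989 + 983 + 982 + 981 = $7,918.

Total revenue: $7,918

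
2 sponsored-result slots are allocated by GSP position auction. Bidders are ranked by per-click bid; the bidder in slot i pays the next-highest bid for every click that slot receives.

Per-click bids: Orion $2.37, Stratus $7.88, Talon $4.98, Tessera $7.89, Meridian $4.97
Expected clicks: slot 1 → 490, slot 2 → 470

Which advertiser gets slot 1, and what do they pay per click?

Per-click bids in order: $7.89 (Tessera) > $7.88 (Stratus) > $4.98 (Talon) > …
Slot 1 goes to the first-ranked bidder, Tessera, who pays the next bid down: $7.88/click.

Tessera; $7.88 per click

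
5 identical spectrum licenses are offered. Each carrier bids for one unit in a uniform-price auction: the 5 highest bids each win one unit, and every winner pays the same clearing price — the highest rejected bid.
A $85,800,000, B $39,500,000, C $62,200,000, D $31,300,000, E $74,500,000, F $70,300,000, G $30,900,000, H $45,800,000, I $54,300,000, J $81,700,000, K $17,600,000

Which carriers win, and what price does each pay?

Sorting: 85,800,000 (A), 81,700,000 (J), 74,500,000 (E), 70,300,000 (F), 62,200,000 (C), 54,300,000 (I), 45,800,000 (H), …
Winners (5 units): A, J, E, F, C.
Highest unsuccessful bid: $54,300,000 → clearing price.

A, J, E, F, C; each pays $54,300,000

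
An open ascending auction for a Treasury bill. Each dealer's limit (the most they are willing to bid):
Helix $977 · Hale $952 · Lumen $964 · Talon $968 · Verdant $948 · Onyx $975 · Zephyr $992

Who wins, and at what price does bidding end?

Zephyr wins at $977

Limits in order: 992 (Zephyr) > 977 (Helix) > 975 (Onyx) > 968 (Talon) > 964 (Lumen) > 952 (Hale) > …
Bidding ends when Helix exits at $977; Zephyr takes it.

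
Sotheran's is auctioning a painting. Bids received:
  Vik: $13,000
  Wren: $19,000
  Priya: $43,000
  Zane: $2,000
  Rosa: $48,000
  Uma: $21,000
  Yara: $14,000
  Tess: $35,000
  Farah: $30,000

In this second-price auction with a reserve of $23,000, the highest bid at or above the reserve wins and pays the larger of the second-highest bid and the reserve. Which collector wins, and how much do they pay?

Rosa pays $43,000

Bids ranked: 48,000 (Rosa) > 43,000 (Priya) > 35,000 (Tess) > 30,000 (Farah) > 21,000 (Uma) > 19,000 (Wren) > …
Rosa has the top bid at or above the reserve ($48,000).
max(second-highest $43,000, reserve $23,000) = $43,000; the reserve does not bind.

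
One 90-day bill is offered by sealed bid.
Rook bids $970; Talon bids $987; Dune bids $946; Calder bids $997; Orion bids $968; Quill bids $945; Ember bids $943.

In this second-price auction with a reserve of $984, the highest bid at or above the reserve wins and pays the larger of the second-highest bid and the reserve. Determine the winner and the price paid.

Sorting bids: 997 (Calder) > 987 (Talon) > 970 (Rook) > 968 (Orion) > 946 (Dune) > 945 (Quill) > …
Calder has the top bid at or above the reserve ($997).
Second-highest bid $987 exceeds the reserve $984 → payment $987.

Calder pays $987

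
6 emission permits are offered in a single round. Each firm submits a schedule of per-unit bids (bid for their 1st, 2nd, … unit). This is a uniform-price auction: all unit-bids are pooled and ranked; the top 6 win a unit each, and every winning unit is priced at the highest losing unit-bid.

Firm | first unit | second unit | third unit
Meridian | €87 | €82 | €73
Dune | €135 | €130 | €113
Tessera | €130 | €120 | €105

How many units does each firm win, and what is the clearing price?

Dune 3, Tessera 3; clearing price €87

Merging the schedules and taking the best 6: 135 (Dune-1), 130 (Dune-2), 130 (Tessera-1), 120 (Tessera-2), 113 (Dune-3), 105 (Tessera-3)
The (k+1)-th unit-bid is €87.
Allocation: Dune 3, Tessera 3.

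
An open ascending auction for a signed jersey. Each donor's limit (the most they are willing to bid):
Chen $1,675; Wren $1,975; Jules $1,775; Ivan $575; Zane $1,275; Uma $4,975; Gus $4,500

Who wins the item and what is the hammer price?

Rule: the price rises until one bidder remains; the winner pays the price at which the last rival dropped out.
Limits in order: 4,975 (Uma) > 4,500 (Gus) > 1,975 (Wren) > 1,775 (Jules) > 1,675 (Chen) > 1,275 (Zane) > …
Bidding ends when Gus exits at $4,500; Uma takes it.

Uma wins at $4,500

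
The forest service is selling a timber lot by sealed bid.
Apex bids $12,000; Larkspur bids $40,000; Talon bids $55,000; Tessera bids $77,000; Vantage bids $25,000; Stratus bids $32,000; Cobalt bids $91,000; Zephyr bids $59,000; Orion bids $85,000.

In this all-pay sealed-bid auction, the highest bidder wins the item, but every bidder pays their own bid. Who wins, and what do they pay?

Cobalt pays $91,000

Bids in order: 91,000 (Cobalt) > 85,000 (Orion) > 77,000 (Tessera) > 59,000 (Zephyr) > 55,000 (Talon) > 40,000 (Larkspur) > …
Cobalt wins with the top bid; all bids are sunk regardless.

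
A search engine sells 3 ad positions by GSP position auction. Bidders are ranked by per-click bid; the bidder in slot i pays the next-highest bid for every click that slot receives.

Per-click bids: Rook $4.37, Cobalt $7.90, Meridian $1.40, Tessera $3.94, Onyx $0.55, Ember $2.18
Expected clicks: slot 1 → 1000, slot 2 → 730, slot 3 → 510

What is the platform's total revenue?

Sorting advertisers: $7.90 (Cobalt) > $4.37 (Rook) > $3.94 (Tessera) > $2.18 (Ember) > …
Slot 1: Cobalt pays $4.37 × 1000 = $4370.00
Slot 2: Rook pays $3.94 × 730 = $2876.20
Slot 3: Tessera pays $2.18 × 510 = $1111.80
Total = $8358.00

Total revenue: $8358.00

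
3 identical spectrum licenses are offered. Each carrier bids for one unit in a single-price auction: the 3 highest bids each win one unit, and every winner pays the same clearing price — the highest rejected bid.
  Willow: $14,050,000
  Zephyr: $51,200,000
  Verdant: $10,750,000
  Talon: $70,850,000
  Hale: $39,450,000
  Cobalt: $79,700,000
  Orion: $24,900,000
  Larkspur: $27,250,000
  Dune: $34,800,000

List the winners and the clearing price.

Sorting: 79,700,000 (Cobalt), 70,850,000 (Talon), 51,200,000 (Zephyr), 39,450,000 (Hale), 34,800,000 (Dune), …
Top 3: Cobalt, Talon, Zephyr.
Highest unsuccessful bid: $39,450,000 → clearing price.

Cobalt, Talon, Zephyr; each pays $39,450,000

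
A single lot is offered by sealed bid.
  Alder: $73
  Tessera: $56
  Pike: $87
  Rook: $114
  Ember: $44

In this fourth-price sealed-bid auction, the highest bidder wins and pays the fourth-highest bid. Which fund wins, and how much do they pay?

Fourth-price sealed-bid auction: the highest bidder wins and pays the fourth-highest bid.
Bids ranked: 114 (Rook) > 87 (Pike) > 73 (Alder) > 56 (Tessera) > 44 (Ember)
Rook wins; payment is bid #4 in the ranking = $56.

Rook pays $56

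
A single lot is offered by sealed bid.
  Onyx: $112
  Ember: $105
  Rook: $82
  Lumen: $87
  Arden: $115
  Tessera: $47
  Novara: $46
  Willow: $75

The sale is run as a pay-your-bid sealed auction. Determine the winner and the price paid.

Bids in order: 115 (Arden) > 112 (Onyx) > 105 (Ember) > 87 (Lumen) > 82 (Rook) > 75 (Willow) > …
Arden is highest → pays own bid, $115.

Arden pays $115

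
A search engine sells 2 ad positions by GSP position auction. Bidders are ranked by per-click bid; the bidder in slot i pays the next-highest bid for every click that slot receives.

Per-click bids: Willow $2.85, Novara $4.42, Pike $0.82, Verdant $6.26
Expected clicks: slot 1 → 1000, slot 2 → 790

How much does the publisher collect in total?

Total revenue: $6671.50

Ranked by bid: $6.26 (Verdant) > $4.42 (Novara) > $2.85 (Willow) > …
Slot 1: Verdant pays $4.42 × 1000 = $4420.00
Slot 2: Novara pays $2.85 × 790 = $2251.50
Total = $6671.50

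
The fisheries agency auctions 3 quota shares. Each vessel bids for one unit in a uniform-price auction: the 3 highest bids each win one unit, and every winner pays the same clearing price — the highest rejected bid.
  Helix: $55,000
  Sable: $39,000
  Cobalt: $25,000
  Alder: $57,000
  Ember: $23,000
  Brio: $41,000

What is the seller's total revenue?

Ordering the bids: 57,000 (Alder), 55,000 (Helix), 41,000 (Brio), 39,000 (Sable), 25,000 (Cobalt), …
The 3 highest are Alder, Helix, Brio.
Clearing price = highest rejected bid = $39,000.
Total revenue = 3 × $39,000 = $117,000.

Total revenue: $117,000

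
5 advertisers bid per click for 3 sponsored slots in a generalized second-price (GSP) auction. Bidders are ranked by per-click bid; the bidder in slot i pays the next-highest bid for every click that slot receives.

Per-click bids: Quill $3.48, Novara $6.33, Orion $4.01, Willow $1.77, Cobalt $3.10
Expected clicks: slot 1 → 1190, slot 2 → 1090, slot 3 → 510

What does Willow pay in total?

Willow pays $0.00

Ranked by bid: $6.33 (Novara) > $4.01 (Orion) > $3.48 (Quill) > $3.10 (Cobalt) > …
Willow ranks below slot 3 → no slot, pays nothing.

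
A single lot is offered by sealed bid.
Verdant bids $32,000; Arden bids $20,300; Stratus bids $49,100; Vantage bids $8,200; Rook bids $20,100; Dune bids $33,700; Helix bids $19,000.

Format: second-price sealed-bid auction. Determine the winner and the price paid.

Stratus pays $33,700

Rule: the highest bidder wins and pays the second-highest bid.
Sorting bids: 49,100 (Stratus) > 33,700 (Dune) > 32,000 (Verdant) > 20,300 (Arden) > 20,100 (Rook) > 19,000 (Helix) > …
Stratus is highest; pays the second-highest bid, $33,700.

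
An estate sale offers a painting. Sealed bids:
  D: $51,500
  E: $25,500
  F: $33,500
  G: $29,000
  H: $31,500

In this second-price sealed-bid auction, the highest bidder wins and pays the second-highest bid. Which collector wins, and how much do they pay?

Bids ranked: 51,500 (D) > 33,500 (F) > 31,500 (H) > 29,000 (G) > 25,500 (E)
D is highest; pays the second-highest bid, $33,500.

D pays $33,500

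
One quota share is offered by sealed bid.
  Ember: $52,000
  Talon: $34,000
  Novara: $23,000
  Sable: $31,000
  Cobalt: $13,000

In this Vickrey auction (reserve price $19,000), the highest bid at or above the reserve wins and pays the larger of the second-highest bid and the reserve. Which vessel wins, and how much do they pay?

Vickrey auction (reserve price $19,000): the highest bid at or above the reserve wins and pays the larger of the second-highest bid and the reserve.
Sorting bids: 52,000 (Ember) > 34,000 (Talon) > 31,000 (Sable) > 23,000 (Novara) > 13,000 (Cobalt)
Ember has the top bid at or above the reserve ($52,000).
max(second-highest $34,000, reserve $19,000) = $34,000; the reserve does not bind.

Ember pays $34,000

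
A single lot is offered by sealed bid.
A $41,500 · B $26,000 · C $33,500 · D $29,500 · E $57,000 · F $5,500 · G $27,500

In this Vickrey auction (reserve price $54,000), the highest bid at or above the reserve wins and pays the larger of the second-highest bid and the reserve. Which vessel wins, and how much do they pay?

E pays $54,000

Bids ranked: 57,000 (E) > 41,500 (A) > 33,500 (C) > 29,500 (D) > 27,500 (G) > 26,000 (B) > …
E has the top bid at or above the reserve ($57,000).
max(second-highest $41,500, reserve $54,000) = $54,000.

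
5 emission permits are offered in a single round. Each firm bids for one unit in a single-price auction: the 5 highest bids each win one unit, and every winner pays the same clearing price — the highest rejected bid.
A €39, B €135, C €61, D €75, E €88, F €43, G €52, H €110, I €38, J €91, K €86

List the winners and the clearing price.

B, H, J, E, K; each pays €75

Bids ranked high→low: 135 (B), 110 (H), 91 (J), 88 (E), 86 (K), 75 (D), 61 (C), …
Top 5: B, H, J, E, K.
First losing bid is D's €75, which sets the uniform price.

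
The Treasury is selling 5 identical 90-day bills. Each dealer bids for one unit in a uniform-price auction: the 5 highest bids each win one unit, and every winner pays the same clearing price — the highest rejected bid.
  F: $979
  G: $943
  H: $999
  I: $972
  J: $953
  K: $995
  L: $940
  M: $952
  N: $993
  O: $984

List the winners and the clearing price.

Sorting: 999 (H), 995 (K), 993 (N), 984 (O), 979 (F), 972 (I), 953 (J), …
Winners (5 units): H, K, N, O, F.
Highest unsuccessful bid: $972 → clearing price.

H, K, N, O, F; each pays $972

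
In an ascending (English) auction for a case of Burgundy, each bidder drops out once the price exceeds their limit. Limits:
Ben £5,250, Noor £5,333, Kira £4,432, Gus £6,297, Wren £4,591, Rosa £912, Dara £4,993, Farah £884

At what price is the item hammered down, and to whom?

Gus wins at £5,333

Limits in order: 6,297 (Gus) > 5,333 (Noor) > 5,250 (Ben) > 4,993 (Dara) > 4,591 (Wren) > 4,432 (Kira) > …
Noor is the last rival to drop out, at £5,333; Gus remains and wins at that price.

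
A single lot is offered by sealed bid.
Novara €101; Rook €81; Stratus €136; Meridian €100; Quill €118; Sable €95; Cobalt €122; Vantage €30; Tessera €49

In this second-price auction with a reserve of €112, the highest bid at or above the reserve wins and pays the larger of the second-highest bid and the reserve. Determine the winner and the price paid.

Rule: the highest bid at or above the reserve wins and pays the larger of the second-highest bid and the reserve.
Bids in order: 136 (Stratus) > 122 (Cobalt) > 118 (Quill) > 101 (Novara) > 100 (Meridian) > 95 (Sable) > …
Stratus has the top bid at or above the reserve (€136).
max(second-highest €122, reserve €112) = €122; the reserve does not bind.

Stratus pays €122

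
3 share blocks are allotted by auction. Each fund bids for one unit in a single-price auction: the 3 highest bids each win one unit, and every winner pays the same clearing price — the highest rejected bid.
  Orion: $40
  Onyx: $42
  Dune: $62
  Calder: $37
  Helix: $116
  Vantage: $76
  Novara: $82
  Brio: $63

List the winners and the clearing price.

Helix, Novara, Vantage; each pays $63

Bids ranked high→low: 116 (Helix), 82 (Novara), 76 (Vantage), 63 (Brio), 62 (Dune), …
The 3 highest are Helix, Novara, Vantage.
Highest unsuccessful bid: $63 → clearing price.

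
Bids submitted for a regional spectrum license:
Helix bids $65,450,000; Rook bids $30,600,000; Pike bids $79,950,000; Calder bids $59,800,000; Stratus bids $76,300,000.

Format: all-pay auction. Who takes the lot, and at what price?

Pike pays $79,950,000

Bids ranked: 79,950,000 (Pike) > 76,300,000 (Stratus) > 65,450,000 (Helix) > 59,800,000 (Calder) > 30,600,000 (Rook)
Pike is highest and takes the item; every bidder forfeits their bid.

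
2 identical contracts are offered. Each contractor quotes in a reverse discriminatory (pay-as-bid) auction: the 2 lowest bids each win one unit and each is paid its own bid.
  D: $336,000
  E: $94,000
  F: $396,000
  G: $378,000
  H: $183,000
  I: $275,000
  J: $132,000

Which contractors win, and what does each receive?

E $94,000, J $132,000

Sorting: 94,000 (E), 132,000 (J), 183,000 (H), 275,000 (I), …
Winners (2 units): E, J.
Each winner is paid its own bid: E $94,000, J $132,000.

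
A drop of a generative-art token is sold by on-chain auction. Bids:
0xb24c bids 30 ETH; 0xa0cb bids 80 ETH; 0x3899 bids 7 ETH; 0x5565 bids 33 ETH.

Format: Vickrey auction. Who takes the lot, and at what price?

Sorting bids: 80 (0xa0cb) > 33 (0x5565) > 30 (0xb24c) > 7 (0x3899)
0xa0cb is highest; pays the second-highest bid, 33 ETH.

0xa0cb pays 33 ETH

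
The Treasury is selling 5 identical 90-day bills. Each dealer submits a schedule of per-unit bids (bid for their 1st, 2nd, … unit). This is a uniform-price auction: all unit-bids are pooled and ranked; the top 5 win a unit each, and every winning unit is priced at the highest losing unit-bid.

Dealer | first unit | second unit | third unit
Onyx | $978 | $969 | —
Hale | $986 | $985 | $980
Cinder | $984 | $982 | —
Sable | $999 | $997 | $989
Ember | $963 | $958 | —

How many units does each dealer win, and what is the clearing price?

Hale 2, Sable 3; clearing price $984

All unit-bids, highest first — top 5: 999 (Sable-1), 997 (Sable-2), 989 (Sable-3), 986 (Hale-1), 985 (Hale-2)
The (k+1)-th unit-bid is $984.
Allocation: Hale 2, Sable 3.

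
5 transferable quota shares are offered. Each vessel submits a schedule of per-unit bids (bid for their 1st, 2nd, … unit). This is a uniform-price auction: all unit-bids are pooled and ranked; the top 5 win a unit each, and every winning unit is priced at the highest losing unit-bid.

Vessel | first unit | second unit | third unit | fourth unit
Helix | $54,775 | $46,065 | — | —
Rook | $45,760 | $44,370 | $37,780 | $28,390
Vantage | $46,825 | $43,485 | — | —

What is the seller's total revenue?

Pooled unit-bids ranked (top 5): 54,775 (Helix-1), 46,825 (Vantage-1), 46,065 (Helix-2), 45,760 (Rook-1), 44,370 (Rook-2)
The (k+1)-th unit-bid is $43,485.
Allocation: Helix 2, Rook 2, Vantage 1. Every unit priced at $43,485.
Revenue = 5 × 43,485 = $217,425.

Total revenue: $217,425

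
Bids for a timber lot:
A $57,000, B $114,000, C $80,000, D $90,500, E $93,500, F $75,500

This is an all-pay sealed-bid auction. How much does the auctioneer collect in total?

Bids ranked: 114,000 (B) > 93,500 (E) > 90,500 (D) > 80,000 (C) > 75,500 (F) > 57,000 (A)
B wins with the top bid; all bids are sunk regardless.
Every bidder forfeits their bid regardless of winning.
Revenue = 57,000 + 114,000 + 80,000 + 90,500 + 93,500 + 75,500 = $510,500.

Total revenue: $510,500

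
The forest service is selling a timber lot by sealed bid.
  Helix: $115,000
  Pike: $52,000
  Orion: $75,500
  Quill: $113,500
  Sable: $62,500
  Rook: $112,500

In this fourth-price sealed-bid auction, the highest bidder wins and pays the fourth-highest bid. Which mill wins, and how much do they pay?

Rule: the highest bidder wins and pays the fourth-highest bid.
Sorting bids: 115,000 (Helix) > 113,500 (Quill) > 112,500 (Rook) > 75,500 (Orion) > 62,500 (Sable) > 52,000 (Pike)
Helix is highest; pays the fourth-highest bid, $75,500.

Helix pays $75,500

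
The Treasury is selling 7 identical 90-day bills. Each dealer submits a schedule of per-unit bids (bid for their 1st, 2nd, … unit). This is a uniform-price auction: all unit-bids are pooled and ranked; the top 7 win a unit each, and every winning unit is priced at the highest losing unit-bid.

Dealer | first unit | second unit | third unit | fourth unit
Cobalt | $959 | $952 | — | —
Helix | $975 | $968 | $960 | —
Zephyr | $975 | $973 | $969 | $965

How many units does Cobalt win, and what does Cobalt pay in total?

Cobalt: 0 units, pays $0

Merging the schedules and taking the best 7: 975 (Helix-1), 975 (Zephyr-1), 973 (Zephyr-2), 969 (Zephyr-3), 968 (Helix-2), 965 (Zephyr-4), 960 (Helix-3)
Highest rejected unit-bid = $959.
Cobalt wins 0 unit(s) at $959 each.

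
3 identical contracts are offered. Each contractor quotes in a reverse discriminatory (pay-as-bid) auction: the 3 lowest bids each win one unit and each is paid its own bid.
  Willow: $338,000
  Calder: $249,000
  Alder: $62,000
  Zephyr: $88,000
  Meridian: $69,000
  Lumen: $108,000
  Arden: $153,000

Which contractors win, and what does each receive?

Alder $62,000, Meridian $69,000, Zephyr $88,000

Ordering the bids: 62,000 (Alder), 69,000 (Meridian), 88,000 (Zephyr), 108,000 (Lumen), 153,000 (Arden), …
The 3 lowest are Alder, Meridian, Zephyr.
Each winner is paid its own bid: Alder $62,000, Meridian $69,000, Zephyr $88,000.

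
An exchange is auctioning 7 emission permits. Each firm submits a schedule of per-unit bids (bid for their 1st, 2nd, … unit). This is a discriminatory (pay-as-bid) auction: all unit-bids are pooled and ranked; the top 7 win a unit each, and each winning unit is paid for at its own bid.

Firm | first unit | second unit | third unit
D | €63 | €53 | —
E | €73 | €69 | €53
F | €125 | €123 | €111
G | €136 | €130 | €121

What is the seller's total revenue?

Total revenue: €819

Pooled unit-bids ranked (top 7): 136 (G-1), 130 (G-2), 125 (F-1), 123 (F-2), 121 (G-3), 111 (F-3), 73 (E-1)
Next rejected bid: €69 (not a price — pay-as-bid).
Each winning unit pays its own bid.
Revenue = 136 + 130 + 125 + 123 + 121 + 111 + 73 = €819.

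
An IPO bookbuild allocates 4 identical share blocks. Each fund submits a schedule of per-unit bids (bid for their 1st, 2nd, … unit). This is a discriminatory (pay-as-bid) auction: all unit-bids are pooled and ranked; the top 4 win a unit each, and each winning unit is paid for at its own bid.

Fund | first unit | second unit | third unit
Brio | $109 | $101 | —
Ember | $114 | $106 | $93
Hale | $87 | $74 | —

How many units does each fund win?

Pooled unit-bids ranked (top 4): 114 (Ember-1), 109 (Brio-1), 106 (Ember-2), 101 (Brio-2)
Next rejected bid: $93 (not a price — pay-as-bid).
Allocation: Brio 2, Ember 2.

Brio 2, Ember 2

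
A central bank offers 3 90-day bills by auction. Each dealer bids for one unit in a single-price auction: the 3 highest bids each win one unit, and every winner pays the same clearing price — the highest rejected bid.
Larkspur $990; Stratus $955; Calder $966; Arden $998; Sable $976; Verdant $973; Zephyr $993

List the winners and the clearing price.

Arden, Zephyr, Larkspur; each pays $976

Bids ranked high→low: 998 (Arden), 993 (Zephyr), 990 (Larkspur), 976 (Sable), 973 (Verdant), …
Winners (3 units): Arden, Zephyr, Larkspur.
Clearing price = highest rejected bid = $976.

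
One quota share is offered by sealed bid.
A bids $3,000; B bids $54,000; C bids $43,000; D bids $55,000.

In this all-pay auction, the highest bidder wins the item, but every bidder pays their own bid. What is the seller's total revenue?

Total revenue: $155,000

Rule: the highest bidder wins the item, but every bidder pays their own bid.
Bids ranked: 55,000 (D) > 54,000 (B) > 43,000 (C) > 3,000 (A)
D wins with the top bid; all bids are sunk regardless.
Every bidder forfeits their bid regardless of winning.
Revenue = 3,000 + 54,000 + 43,000 + 55,000 = $155,000.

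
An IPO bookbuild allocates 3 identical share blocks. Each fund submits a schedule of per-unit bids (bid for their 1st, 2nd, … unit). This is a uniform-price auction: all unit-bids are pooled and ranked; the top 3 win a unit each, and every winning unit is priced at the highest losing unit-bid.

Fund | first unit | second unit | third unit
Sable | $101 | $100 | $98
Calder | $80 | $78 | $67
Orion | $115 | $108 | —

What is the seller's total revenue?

Total revenue: $300

Merging the schedules and taking the best 3: 115 (Orion-1), 108 (Orion-2), 101 (Sable-1)
Highest rejected unit-bid = $100.
Allocation: Orion 2, Sable 1. Every unit priced at $100.
Revenue = 3 × 100 = $300.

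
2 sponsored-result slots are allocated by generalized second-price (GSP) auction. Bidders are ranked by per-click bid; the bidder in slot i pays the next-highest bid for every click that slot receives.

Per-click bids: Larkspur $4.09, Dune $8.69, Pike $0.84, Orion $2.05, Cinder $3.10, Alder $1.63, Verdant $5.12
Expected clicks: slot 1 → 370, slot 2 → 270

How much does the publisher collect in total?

Total revenue: $2998.70

Per-click bids in order: $8.69 (Dune) > $5.12 (Verdant) > $4.09 (Larkspur) > …
Slot 1: Dune pays $5.12 × 370 = $1894.40
Slot 2: Verdant pays $4.09 × 270 = $1104.30
Total = $2998.70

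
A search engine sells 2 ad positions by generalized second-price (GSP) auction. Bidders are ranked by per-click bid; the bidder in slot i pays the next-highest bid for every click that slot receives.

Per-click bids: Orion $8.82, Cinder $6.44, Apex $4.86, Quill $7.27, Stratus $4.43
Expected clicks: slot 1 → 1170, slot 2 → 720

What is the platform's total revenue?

Total revenue: $13142.70

Ranked by bid: $8.82 (Orion) > $7.27 (Quill) > $6.44 (Cinder) > …
Slot 1: Orion pays $7.27 × 1170 = $8505.90
Slot 2: Quill pays $6.44 × 720 = $4636.80
Total = $13142.70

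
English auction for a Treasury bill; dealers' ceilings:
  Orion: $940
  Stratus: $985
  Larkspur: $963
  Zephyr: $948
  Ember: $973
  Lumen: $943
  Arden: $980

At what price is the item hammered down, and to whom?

Stratus wins at $980

Limits in order: 985 (Stratus) > 980 (Arden) > 973 (Ember) > 963 (Larkspur) > 948 (Zephyr) > 943 (Lumen) > …
Arden is the last rival to drop out, at $980; Stratus remains and wins at that price.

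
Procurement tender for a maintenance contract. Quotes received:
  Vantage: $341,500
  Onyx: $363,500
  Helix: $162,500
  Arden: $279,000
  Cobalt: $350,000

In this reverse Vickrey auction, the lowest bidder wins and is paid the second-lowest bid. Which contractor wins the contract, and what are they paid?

Bids in order: 162,500 (Helix) < 279,000 (Arden) < 341,500 (Vantage) < 350,000 (Cobalt) < 363,500 (Onyx)
Helix wins with the lowest bid; price is set by the runner-up at $279,000.

Helix is paid $279,000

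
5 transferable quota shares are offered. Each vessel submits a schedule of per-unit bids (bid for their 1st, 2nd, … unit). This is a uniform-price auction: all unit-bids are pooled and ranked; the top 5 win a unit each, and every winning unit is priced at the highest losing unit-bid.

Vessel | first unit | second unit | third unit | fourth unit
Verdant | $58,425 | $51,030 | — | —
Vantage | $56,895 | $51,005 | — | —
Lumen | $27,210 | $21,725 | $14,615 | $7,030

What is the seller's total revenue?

Merging the schedules and taking the best 5: 58,425 (Verdant-1), 56,895 (Vantage-1), 51,030 (Verdant-2), 51,005 (Vantage-2), 27,210 (Lumen-1)
First bid not allocated: $21,725.
Allocation: Lumen 1, Vantage 2, Verdant 2. Every unit priced at $21,725.
Revenue = 5 × 21,725 = $108,625.

Total revenue: $108,625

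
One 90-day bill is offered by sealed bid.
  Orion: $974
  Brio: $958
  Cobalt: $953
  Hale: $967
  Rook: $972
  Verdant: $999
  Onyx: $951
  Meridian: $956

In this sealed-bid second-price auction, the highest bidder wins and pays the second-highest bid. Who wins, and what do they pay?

Verdant pays $974

Sorting bids: 999 (Verdant) > 974 (Orion) > 972 (Rook) > 967 (Hale) > 958 (Brio) > 956 (Meridian) > …
Verdant is highest; pays the second-highest bid, $974.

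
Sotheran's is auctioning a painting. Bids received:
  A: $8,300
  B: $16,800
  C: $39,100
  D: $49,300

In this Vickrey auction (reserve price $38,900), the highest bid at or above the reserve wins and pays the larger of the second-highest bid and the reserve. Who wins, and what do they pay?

D pays $39,100

Bids ranked: 49,300 (D) > 39,100 (C) > 16,800 (B) > 8,300 (A)
Highest eligible bid: D at $49,300.
Second-highest bid $39,100 exceeds the reserve $38,900 → payment $39,100.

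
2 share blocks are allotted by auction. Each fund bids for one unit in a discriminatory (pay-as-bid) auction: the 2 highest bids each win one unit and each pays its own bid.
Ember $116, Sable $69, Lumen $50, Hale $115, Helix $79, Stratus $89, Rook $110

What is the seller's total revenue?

Sorting: 116 (Ember), 115 (Hale), 110 (Rook), 89 (Stratus), …
Winners (2 units): Ember, Hale.
Total revenue = 116 + 115 = $231.

Total revenue: $231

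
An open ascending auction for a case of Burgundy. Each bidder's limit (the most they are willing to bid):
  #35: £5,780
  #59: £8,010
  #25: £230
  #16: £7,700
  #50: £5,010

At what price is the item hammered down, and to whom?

Sorting limits: 8,010 (#59) > 7,700 (#16) > 5,780 (#35) > 5,010 (#50) > 230 (#25)
Once the price passes £7,700, only #59 is left; the hammer falls at #16's limit of £7,700.

#59 wins at £7,700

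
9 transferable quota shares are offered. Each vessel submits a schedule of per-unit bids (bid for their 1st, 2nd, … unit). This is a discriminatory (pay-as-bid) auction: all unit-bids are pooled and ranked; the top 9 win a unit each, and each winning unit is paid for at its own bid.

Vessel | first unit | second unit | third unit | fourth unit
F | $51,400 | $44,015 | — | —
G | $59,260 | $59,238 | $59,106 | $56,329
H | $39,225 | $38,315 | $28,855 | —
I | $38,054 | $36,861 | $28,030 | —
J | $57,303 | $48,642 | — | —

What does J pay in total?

Merging the schedules and taking the best 9: 59,260 (G-1), 59,238 (G-2), 59,106 (G-3), 57,303 (J-1), 56,329 (G-4), 51,400 (F-1), 48,642 (J-2), 44,015 (F-2), 39,225 (H-1)
Next rejected bid: $38,315 (not a price — pay-as-bid).
J's winning unit-bids: 57,303 + 48,642 = $105,945.

J pays $105,945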